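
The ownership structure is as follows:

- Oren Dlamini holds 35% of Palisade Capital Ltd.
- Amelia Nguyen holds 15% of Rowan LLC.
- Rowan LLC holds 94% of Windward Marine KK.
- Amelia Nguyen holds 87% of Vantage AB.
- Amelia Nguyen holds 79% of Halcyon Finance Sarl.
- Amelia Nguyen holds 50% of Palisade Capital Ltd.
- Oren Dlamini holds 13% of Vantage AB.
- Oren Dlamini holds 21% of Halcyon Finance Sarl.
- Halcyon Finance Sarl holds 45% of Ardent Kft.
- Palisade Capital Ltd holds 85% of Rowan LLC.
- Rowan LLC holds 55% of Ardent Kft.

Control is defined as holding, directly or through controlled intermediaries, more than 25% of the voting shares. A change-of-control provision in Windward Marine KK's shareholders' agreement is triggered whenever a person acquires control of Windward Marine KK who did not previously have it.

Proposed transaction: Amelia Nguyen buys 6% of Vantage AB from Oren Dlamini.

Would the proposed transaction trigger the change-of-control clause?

No

The purchase adds only to Amelia's holdings (Oren's stake shrinks), so Amelia is the only person who could newly come to control Windward.
Amelia holds 50% of Palisade, so Amelia controls Palisade.
Palisade and Amelia together hold 85% + 15% = 100% of Rowan, so Amelia controls Rowan.
Rowan holds 94% of Windward, so Amelia controls Windward.
So Amelia already controls Windward before the transaction.
After the purchase, Amelia's direct stake in Vantage rises to 87% + 6% = 93%, and Oren's stake falls to 7%.
Amelia controlled Windward already, so this is not a new person acquiring control; every other person's position is unchanged or reduced.
No new person acquires control, so the clause is not triggered.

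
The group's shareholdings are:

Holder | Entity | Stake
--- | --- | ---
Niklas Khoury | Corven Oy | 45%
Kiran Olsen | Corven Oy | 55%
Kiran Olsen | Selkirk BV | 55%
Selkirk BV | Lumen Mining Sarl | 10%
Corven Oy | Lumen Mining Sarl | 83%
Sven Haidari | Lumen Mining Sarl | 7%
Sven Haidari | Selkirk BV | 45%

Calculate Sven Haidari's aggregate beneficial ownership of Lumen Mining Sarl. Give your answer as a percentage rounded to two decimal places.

11.50%

Sven reaches Lumen along 2 paths.
Via Selkirk: 45% × 10% = 4.5%.
Direct stake: 7% = 7%.
Total: 4.5% + 7% = 11.5%.
Rounded: 11.50%.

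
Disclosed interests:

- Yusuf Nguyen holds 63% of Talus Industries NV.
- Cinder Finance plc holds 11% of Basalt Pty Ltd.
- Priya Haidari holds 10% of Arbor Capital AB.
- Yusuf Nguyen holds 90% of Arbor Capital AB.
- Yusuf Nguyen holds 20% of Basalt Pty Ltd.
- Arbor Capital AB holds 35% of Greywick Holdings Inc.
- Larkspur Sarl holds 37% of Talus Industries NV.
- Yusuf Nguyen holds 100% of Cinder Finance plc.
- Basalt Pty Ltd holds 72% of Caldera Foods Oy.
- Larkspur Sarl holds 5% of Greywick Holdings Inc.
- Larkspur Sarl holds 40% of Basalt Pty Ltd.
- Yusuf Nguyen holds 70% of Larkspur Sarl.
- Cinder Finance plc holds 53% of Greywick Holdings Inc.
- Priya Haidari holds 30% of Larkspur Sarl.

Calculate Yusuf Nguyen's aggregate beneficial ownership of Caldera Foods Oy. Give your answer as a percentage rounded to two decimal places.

Yusuf reaches Caldera along 3 paths.
Via Cinder → Basalt: 100% × 11% × 72% = 7.92%.
Via Larkspur → Basalt: 70% × 40% × 72% = 20.16%.
Via Basalt: 20% × 72% = 14.4%.
Total: 7.92% + 20.16% + 14.4% = 42.48%.

42.48%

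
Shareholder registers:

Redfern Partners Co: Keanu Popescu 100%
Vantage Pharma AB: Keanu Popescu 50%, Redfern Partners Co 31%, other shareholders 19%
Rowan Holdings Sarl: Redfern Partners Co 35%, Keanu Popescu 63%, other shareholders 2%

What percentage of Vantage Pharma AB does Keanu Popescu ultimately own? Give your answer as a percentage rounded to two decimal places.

81.00%

Keanu reaches Vantage along 2 paths.
Direct stake: 50% = 50%.
Via Redfern: 100% × 31% = 31%.
Total: 50% + 31% = 81%.
Rounded: 81.00%.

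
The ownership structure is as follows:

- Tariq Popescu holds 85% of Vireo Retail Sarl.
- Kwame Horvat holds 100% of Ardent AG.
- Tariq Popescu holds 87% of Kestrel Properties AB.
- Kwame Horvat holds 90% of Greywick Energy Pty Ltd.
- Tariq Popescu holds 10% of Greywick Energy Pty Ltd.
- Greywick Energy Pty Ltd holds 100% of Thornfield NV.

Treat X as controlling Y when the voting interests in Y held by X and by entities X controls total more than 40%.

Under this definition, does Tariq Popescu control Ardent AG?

Tariq holds 87% of Kestrel, so Tariq controls Kestrel.
Tariq holds 85% of Vireo, so Tariq controls Vireo.
Neither Tariq nor any entity Tariq controls holds any voting interest in Ardent.
So Tariq does not control Ardent.

No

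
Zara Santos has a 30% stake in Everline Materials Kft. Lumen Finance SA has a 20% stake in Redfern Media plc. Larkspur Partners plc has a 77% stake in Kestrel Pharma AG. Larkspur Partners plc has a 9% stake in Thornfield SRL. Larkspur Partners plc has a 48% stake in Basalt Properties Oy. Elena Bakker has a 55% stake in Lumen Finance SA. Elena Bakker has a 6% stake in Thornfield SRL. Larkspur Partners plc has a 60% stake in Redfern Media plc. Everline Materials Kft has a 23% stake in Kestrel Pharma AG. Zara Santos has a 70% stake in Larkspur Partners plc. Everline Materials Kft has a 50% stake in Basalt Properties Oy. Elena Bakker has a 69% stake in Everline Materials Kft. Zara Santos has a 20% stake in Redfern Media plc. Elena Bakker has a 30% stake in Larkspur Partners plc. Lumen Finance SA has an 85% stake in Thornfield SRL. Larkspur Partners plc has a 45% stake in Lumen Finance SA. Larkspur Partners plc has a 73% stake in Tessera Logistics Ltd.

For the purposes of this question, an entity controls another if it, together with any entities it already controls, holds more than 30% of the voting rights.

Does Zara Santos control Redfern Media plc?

Yes

Zara holds 70% of Larkspur, so Zara controls Larkspur.
Larkspur holds 45% of Lumen, so Zara controls Lumen.
Lumen and Zara and Larkspur together hold 20% + 20% + 60% = 100% of Redfern, so Zara controls Redfern.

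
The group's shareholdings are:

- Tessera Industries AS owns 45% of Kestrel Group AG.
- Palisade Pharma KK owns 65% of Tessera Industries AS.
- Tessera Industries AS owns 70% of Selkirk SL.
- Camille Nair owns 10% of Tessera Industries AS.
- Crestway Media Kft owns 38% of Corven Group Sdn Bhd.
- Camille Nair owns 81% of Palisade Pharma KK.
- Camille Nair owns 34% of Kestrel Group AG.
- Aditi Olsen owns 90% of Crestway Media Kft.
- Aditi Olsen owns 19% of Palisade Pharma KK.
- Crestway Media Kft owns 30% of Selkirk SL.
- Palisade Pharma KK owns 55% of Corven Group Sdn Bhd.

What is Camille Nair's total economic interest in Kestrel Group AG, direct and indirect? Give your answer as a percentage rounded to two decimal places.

Camille reaches Kestrel along 3 paths.
Direct stake: 34% = 34%.
Via Tessera: 10% × 45% = 4.5%.
Via Palisade → Tessera: 81% × 65% × 45% = 23.6925%.
Total: 34% + 4.5% + 23.6925% = 62.1925%.
Rounded: 62.19%.

62.19%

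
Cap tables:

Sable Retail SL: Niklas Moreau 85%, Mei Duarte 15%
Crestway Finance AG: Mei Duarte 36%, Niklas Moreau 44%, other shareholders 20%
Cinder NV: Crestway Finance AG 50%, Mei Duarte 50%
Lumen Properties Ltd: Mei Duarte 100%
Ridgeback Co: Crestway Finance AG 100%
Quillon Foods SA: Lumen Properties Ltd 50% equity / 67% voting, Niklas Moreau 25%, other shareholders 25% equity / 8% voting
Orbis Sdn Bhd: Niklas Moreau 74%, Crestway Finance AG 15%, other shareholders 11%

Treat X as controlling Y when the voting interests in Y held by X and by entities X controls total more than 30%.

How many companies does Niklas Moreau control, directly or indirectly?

5

Niklas holds 85% of Sable, so Niklas controls Sable.
Niklas holds 44% of Crestway, so Niklas controls Crestway.
Crestway holds 50% of Cinder, so Niklas controls Cinder.
Crestway holds 100% of Ridgeback, so Niklas controls Ridgeback.
Niklas and Crestway together hold 74% + 15% = 89% of Orbis, so Niklas controls Orbis.
No other company's threshold is met.
Niklas controls 5 companies.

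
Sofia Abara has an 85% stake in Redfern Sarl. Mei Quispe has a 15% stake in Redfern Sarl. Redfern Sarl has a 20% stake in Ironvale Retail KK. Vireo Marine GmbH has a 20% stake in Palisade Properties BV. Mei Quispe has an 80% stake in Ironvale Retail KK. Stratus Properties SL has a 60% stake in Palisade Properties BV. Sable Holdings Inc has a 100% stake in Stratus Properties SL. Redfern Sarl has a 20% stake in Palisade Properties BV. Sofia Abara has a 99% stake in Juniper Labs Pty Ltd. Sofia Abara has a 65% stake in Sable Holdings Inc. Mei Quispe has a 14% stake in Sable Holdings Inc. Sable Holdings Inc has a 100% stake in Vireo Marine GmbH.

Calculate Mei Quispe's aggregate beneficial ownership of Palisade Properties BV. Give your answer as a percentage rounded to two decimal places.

Mei reaches Palisade along 3 paths.
Via Sable → Vireo: 14% × 100% × 20% = 2.8%.
Via Redfern: 15% × 20% = 3%.
Via Sable → Stratus: 14% × 100% × 60% = 8.4%.
Total: 2.8% + 3% + 8.4% = 14.2%.
Rounded: 14.20%.

14.20%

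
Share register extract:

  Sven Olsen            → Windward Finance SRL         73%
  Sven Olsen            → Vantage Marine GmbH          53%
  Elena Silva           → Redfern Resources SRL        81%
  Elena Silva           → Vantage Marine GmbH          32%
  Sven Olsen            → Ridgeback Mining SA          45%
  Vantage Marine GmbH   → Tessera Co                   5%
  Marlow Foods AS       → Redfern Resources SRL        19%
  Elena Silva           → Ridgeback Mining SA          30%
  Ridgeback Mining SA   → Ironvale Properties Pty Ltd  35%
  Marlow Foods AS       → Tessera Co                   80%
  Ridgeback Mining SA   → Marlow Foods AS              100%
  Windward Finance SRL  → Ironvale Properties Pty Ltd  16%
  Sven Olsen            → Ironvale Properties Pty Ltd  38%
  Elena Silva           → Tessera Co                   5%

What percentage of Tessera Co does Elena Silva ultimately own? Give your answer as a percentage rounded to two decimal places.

30.60%

Elena reaches Tessera along 3 paths.
Direct stake: 5% = 5%.
Via Ridgeback → Marlow: 30% × 100% × 80% = 24%.
Via Vantage: 32% × 5% = 1.6%.
Total: 5% + 24% + 1.6% = 30.6%.
Rounded: 30.60%.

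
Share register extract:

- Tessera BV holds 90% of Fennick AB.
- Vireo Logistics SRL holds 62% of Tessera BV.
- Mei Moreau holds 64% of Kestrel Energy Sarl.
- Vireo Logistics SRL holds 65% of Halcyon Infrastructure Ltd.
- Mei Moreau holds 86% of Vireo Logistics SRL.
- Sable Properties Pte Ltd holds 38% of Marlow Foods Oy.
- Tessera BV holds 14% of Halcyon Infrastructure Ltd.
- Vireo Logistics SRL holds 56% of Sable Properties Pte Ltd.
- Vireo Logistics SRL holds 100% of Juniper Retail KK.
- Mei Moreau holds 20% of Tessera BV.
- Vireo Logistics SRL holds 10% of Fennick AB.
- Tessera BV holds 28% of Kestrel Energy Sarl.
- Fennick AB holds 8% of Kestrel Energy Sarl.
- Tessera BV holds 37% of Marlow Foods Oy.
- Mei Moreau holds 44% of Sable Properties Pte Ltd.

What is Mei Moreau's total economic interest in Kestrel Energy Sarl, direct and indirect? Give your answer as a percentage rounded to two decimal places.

Mei reaches Kestrel along 6 paths.
Via Vireo → Tessera: 86% × 62% × 28% = 14.9296%.
Via Tessera: 20% × 28% = 5.6%.
Direct stake: 64% = 64%.
Via Vireo → Fennick: 86% × 10% × 8% = 0.688%.
Via Vireo → Tessera → Fennick: 86% × 62% × 90% × 8% = 3.83904%.
Via Tessera → Fennick: 20% × 90% × 8% = 1.44%.
Total: 14.9296% + 5.6% + 64% + 0.688% + 3.83904% + 1.44% = 90.49664%.
Rounded: 90.50%.

90.50%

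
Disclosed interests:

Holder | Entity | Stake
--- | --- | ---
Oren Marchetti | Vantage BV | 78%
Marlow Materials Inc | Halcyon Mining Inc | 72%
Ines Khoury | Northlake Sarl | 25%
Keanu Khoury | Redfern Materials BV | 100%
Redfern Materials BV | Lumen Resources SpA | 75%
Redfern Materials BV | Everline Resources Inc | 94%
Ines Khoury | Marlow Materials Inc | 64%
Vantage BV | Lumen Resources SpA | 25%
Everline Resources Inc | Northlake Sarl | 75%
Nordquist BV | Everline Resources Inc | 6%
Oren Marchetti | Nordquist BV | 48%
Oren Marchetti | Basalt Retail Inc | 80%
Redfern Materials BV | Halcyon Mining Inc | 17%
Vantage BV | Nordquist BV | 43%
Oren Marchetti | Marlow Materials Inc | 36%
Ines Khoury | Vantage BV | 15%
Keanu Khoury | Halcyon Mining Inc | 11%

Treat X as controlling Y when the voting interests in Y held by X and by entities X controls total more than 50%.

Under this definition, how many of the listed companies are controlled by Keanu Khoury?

4

Keanu holds 100% of Redfern, so Keanu controls Redfern.
Redfern holds 75% of Lumen, so Keanu controls Lumen.
Redfern holds 94% of Everline, so Keanu controls Everline.
Everline holds 75% of Northlake, so Keanu controls Northlake.
No other company's threshold is met.
Keanu controls 4 companies.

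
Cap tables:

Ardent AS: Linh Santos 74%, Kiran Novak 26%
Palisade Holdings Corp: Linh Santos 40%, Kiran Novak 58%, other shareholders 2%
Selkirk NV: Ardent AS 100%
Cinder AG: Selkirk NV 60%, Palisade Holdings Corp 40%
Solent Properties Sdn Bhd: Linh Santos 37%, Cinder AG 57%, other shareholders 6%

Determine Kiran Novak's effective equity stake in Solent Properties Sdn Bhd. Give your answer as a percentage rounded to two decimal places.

Kiran reaches Solent along 2 paths.
Via Ardent → Selkirk → Cinder: 26% × 100% × 60% × 57% = 8.892%.
Via Palisade → Cinder: 58% × 40% × 57% = 13.224%.
Total: 8.892% + 13.224% = 22.116%.
Rounded: 22.12%.

22.12%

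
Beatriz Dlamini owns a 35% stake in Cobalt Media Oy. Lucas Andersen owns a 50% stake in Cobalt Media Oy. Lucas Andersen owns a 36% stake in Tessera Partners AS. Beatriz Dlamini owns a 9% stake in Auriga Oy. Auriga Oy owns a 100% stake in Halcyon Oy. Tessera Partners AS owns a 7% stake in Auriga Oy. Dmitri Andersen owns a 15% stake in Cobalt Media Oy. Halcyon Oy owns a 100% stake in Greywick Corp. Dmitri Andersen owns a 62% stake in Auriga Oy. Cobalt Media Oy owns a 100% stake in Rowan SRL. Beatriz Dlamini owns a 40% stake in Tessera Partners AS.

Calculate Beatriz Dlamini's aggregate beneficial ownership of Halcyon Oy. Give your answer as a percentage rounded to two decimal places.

Beatriz reaches Halcyon along 2 paths.
Via Tessera → Auriga: 40% × 7% × 100% = 2.8%.
Via Auriga: 9% × 100% = 9%.
Total: 2.8% + 9% = 11.8%.
Rounded: 11.80%.

11.80%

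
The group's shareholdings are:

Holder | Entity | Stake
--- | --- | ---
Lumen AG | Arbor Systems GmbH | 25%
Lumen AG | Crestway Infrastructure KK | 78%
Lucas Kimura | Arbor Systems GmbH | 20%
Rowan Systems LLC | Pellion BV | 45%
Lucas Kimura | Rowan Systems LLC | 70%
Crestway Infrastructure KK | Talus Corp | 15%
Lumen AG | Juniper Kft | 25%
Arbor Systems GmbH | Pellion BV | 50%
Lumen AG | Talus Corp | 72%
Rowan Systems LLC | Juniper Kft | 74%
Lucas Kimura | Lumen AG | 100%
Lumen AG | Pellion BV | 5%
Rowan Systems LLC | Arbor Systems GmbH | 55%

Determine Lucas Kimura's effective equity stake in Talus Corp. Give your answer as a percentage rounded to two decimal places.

83.70%

Lucas reaches Talus along 2 paths.
Via Lumen: 100% × 72% = 72%.
Via Lumen → Crestway: 100% × 78% × 15% = 11.7%.
Total: 72% + 11.7% = 83.7%.
Rounded: 83.70%.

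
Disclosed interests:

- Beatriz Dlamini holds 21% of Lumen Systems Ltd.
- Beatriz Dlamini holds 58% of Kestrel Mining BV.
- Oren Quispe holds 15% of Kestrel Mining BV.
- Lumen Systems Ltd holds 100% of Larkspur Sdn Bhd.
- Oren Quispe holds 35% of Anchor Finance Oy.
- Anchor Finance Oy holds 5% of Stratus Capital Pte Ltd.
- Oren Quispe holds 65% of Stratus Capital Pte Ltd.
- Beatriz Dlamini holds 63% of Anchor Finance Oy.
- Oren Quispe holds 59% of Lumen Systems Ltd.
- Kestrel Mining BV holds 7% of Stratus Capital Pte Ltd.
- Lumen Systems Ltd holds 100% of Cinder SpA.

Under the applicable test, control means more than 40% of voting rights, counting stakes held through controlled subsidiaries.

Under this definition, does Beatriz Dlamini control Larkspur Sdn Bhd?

No

Beatriz holds 58% of Kestrel, so Beatriz controls Kestrel.
Beatriz holds 63% of Anchor, so Beatriz controls Anchor.
Neither Beatriz nor any entity Beatriz controls holds any voting interest in Larkspur.
So Beatriz does not control Larkspur.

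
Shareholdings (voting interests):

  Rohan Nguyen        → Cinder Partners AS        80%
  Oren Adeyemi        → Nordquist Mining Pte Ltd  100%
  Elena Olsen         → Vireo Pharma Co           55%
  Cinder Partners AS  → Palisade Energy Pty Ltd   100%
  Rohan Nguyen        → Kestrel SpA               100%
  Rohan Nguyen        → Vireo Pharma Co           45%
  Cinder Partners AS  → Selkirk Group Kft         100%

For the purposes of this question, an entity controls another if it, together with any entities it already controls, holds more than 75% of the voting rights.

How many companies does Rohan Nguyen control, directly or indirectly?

Rohan holds 100% of Kestrel, so Rohan controls Kestrel.
Rohan holds 80% of Cinder, so Rohan controls Cinder.
Cinder holds 100% of Selkirk, so Rohan controls Selkirk.
Cinder holds 100% of Palisade, so Rohan controls Palisade.
No other company's threshold is met.
Rohan controls 4 companies.

4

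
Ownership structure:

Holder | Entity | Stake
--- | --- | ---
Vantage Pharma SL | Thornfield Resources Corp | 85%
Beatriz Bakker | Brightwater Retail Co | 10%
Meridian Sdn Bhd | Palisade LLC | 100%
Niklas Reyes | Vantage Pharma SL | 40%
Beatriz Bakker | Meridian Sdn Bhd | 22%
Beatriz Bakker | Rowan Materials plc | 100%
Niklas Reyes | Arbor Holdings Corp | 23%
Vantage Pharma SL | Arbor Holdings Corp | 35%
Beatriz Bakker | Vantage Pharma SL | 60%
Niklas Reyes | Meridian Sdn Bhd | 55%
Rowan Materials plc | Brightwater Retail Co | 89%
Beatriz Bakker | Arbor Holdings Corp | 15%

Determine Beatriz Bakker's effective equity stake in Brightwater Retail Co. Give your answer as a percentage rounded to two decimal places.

Beatriz reaches Brightwater along 2 paths.
Via Rowan: 100% × 89% = 89%.
Direct stake: 10% = 10%.
Total: 89% + 10% = 99%.
Rounded: 99.00%.

99.00%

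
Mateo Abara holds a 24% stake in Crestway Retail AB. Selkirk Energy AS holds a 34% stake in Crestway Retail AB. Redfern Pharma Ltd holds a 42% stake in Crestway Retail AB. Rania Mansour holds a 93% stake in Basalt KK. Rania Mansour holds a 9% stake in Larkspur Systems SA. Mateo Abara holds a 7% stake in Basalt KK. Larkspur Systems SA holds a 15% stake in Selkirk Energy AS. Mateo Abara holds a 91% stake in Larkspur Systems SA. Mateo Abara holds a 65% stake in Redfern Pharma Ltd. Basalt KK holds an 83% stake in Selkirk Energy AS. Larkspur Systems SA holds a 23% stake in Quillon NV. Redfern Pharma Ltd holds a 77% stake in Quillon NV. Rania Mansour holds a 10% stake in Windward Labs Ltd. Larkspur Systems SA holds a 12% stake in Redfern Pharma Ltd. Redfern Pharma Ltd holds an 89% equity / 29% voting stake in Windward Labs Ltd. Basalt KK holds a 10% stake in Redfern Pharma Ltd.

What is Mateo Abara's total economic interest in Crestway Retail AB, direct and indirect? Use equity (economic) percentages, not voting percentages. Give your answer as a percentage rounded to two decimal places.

62.80%

Mateo reaches Crestway along 6 paths.
Via Redfern: 65% × 42% = 27.3%.
Via Basalt → Redfern: 7% × 10% × 42% = 0.294%.
Via Larkspur → Redfern: 91% × 12% × 42% = 4.5864%.
Via Larkspur → Selkirk: 91% × 15% × 34% = 4.641%.
Via Basalt → Selkirk: 7% × 83% × 34% = 1.9754%.
Direct stake: 24% = 24%.
Total: 27.3% + 0.294% + 4.5864% + 4.641% + 1.9754% + 24% = 62.7968%.
Rounded: 62.80%.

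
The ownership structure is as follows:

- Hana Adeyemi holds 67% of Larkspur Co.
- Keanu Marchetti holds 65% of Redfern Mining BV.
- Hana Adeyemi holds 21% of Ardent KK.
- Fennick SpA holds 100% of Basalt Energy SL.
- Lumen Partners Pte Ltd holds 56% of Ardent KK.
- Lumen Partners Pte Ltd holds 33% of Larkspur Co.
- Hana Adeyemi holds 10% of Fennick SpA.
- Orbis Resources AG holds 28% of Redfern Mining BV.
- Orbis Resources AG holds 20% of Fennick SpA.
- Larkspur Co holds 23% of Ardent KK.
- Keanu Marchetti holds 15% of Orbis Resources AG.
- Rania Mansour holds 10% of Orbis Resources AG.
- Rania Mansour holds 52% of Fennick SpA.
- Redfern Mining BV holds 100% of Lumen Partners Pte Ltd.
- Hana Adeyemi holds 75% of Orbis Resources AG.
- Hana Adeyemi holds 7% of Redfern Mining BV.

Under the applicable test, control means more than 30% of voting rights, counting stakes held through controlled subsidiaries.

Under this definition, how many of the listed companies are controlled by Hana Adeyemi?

Hana holds 75% of Orbis, so Hana controls Orbis.
Orbis and Hana together hold 28% + 7% = 35% of Redfern, so Hana controls Redfern.
Redfern holds 100% of Lumen, so Hana controls Lumen.
Lumen and Hana together hold 33% + 67% = 100% of Larkspur, so Hana controls Larkspur.
Lumen and Hana and Larkspur together hold 56% + 21% + 23% = 100% of Ardent, so Hana controls Ardent.
No other company's threshold is met.
Hana controls 5 companies.

5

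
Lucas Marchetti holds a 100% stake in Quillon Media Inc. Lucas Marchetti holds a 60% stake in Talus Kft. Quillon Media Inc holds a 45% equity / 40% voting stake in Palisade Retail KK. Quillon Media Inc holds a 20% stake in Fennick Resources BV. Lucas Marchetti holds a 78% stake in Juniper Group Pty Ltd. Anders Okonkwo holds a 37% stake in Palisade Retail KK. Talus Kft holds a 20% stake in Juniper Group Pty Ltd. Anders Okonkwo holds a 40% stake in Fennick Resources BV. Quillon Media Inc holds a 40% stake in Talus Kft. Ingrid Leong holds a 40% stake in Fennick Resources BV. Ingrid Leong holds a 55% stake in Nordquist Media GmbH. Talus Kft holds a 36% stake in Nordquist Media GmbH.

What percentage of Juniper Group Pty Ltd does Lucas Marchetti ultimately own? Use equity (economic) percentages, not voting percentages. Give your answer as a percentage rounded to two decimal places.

98.00%

Lucas reaches Juniper along 3 paths.
Direct stake: 78% = 78%.
Via Talus: 60% × 20% = 12%.
Via Quillon → Talus: 100% × 40% × 20% = 8%.
Total: 78% + 12% + 8% = 98%.
Rounded: 98.00%.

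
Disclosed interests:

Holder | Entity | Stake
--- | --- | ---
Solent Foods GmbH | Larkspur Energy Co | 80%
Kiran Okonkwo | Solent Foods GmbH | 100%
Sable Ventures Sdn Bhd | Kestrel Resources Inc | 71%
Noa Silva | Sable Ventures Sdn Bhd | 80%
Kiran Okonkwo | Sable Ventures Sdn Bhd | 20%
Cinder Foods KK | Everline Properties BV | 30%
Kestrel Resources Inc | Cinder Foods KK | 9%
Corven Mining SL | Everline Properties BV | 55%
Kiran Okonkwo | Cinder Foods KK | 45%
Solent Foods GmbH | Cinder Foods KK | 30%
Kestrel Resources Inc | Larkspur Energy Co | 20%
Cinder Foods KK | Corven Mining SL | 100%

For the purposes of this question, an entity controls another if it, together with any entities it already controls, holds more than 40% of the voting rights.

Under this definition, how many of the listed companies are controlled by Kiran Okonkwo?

Kiran holds 100% of Solent, so Kiran controls Solent.
Solent and Kiran together hold 30% + 45% = 75% of Cinder, so Kiran controls Cinder.
Cinder holds 100% of Corven, so Kiran controls Corven.
Corven and Cinder together hold 55% + 30% = 85% of Everline, so Kiran controls Everline.
Solent holds 80% of Larkspur, so Kiran controls Larkspur.
No other company's threshold is met.
Kiran controls 5 companies.

5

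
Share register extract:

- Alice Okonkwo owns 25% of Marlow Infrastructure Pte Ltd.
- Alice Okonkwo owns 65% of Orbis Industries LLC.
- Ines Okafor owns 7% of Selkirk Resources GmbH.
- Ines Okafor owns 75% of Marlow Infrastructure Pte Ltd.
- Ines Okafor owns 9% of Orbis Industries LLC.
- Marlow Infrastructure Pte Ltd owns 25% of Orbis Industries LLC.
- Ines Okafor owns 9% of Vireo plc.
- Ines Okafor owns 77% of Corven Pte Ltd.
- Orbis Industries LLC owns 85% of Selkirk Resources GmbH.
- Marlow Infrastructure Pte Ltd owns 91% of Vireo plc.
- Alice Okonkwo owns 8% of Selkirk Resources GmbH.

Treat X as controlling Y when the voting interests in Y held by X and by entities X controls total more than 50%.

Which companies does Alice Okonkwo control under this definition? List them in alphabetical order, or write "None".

Alice holds 65% of Orbis, so Alice controls Orbis.
Orbis and Alice together hold 85% + 8% = 93% of Selkirk, so Alice controls Selkirk.
No other company's threshold is met.

Orbis Industries LLC, Selkirk Resources GmbH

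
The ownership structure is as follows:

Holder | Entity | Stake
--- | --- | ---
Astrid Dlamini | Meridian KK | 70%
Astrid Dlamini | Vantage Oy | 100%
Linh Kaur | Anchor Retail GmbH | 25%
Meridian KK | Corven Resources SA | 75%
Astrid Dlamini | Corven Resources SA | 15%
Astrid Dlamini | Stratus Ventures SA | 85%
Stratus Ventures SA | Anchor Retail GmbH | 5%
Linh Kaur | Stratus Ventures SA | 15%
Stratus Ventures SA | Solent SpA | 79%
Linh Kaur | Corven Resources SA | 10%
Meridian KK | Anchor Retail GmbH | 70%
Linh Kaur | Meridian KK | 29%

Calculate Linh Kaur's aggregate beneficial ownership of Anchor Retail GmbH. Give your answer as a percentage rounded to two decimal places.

Linh reaches Anchor along 3 paths.
Via Stratus: 15% × 5% = 0.75%.
Via Meridian: 29% × 70% = 20.3%.
Direct stake: 25% = 25%.
Total: 0.75% + 20.3% + 25% = 46.05%.

46.05%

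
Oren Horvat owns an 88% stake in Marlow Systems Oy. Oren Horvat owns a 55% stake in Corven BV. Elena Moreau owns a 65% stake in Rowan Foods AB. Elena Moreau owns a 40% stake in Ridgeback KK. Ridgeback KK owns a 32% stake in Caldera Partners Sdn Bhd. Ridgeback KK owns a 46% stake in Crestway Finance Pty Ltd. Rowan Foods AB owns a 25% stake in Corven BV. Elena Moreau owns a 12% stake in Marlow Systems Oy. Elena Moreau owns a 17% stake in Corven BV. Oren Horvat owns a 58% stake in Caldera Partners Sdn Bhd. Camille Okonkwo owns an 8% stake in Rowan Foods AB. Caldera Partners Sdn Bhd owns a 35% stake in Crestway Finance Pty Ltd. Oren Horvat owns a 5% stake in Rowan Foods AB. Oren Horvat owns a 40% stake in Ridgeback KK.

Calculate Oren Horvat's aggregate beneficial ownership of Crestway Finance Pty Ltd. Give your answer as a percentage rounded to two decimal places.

Oren reaches Crestway along 3 paths.
Via Ridgeback: 40% × 46% = 18.4%.
Via Ridgeback → Caldera: 40% × 32% × 35% = 4.48%.
Via Caldera: 58% × 35% = 20.3%.
Total: 18.4% + 4.48% + 20.3% = 43.18%.

43.18%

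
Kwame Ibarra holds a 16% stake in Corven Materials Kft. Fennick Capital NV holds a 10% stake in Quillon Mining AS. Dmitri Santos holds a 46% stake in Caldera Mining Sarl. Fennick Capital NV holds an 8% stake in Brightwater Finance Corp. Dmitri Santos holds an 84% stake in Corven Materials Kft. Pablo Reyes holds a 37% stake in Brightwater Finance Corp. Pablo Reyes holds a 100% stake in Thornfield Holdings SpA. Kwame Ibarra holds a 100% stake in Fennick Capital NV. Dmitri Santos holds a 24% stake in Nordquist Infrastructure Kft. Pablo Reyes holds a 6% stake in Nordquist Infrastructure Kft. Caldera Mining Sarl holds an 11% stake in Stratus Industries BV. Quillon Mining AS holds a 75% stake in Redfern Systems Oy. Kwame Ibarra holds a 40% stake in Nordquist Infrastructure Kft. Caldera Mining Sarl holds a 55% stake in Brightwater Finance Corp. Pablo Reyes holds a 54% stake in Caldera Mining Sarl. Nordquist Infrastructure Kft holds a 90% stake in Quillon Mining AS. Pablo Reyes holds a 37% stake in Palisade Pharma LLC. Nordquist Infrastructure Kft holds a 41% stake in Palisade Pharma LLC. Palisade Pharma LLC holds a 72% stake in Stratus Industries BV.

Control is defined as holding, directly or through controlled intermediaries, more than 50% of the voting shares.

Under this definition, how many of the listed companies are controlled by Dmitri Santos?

1

Dmitri holds 84% of Corven, so Dmitri controls Corven.
No other company's threshold is met.
Dmitri controls 1 company.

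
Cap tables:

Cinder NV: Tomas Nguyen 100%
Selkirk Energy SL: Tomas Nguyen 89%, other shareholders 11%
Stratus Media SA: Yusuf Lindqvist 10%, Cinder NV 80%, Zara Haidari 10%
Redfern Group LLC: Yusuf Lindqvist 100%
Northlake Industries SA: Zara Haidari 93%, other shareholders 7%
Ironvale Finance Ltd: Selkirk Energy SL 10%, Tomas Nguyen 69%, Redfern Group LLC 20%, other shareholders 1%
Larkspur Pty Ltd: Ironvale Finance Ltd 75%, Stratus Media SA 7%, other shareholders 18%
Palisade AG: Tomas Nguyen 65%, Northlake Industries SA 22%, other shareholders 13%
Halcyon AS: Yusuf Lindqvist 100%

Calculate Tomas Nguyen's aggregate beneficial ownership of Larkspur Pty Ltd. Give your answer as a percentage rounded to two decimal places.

Tomas reaches Larkspur along 3 paths.
Via Selkirk → Ironvale: 89% × 10% × 75% = 6.675%.
Via Ironvale: 69% × 75% = 51.75%.
Via Cinder → Stratus: 100% × 80% × 7% = 5.6%.
Total: 6.675% + 51.75% + 5.6% = 64.025%.
Rounded: 64.03%.

64.03%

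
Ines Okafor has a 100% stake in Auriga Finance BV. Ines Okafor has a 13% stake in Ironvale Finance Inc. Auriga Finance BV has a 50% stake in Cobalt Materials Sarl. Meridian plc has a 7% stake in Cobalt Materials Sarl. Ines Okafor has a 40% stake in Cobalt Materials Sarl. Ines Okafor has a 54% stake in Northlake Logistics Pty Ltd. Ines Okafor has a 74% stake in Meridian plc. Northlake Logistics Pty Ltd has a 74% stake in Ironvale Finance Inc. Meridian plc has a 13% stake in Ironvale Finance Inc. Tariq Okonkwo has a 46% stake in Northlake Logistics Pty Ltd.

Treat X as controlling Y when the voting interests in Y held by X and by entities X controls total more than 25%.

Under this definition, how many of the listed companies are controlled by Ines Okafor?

Ines holds 74% of Meridian, so Ines controls Meridian.
Ines holds 54% of Northlake, so Ines controls Northlake.
Ines holds 100% of Auriga, so Ines controls Auriga.
Northlake and Ines and Meridian together hold 74% + 13% + 13% = 100% of Ironvale, so Ines controls Ironvale.
Ines and Auriga and Meridian together hold 40% + 50% + 7% = 97% of Cobalt, so Ines controls Cobalt.
Ines controls 5 companies.

5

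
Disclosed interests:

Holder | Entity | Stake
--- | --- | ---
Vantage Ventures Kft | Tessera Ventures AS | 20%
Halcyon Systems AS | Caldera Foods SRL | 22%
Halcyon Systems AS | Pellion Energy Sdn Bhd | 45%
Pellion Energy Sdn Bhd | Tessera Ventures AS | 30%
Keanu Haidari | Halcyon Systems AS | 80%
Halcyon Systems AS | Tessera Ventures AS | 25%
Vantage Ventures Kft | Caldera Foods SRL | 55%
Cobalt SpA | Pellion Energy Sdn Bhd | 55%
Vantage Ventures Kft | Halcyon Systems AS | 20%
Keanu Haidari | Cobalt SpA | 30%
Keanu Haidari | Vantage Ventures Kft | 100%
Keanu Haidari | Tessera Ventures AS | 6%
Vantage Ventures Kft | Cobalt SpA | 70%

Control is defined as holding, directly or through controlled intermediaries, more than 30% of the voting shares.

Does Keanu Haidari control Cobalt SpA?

Yes

Keanu holds 100% of Vantage, so Keanu controls Vantage.
Vantage and Keanu together hold 70% + 30% = 100% of Cobalt, so Keanu controls Cobalt.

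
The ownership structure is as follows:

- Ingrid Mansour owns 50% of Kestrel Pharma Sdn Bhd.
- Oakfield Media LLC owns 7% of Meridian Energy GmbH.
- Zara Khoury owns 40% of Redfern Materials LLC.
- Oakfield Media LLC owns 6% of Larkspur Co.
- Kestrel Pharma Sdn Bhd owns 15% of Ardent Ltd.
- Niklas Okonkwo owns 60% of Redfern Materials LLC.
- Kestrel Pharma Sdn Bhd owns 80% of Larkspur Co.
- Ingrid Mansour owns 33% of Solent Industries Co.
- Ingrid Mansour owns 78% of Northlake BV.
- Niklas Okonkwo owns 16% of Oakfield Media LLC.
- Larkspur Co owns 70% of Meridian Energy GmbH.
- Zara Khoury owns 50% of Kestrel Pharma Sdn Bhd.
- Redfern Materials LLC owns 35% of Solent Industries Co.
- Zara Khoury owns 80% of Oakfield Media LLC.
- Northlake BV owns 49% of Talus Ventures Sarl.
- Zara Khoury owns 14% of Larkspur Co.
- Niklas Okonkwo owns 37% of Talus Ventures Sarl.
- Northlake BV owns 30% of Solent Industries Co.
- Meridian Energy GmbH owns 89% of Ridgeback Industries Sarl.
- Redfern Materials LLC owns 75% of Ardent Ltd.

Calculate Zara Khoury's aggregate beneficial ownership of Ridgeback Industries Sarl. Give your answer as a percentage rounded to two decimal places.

Zara reaches Ridgeback along 4 paths.
Via Larkspur → Meridian: 14% × 70% × 89% = 8.722%.
Via Oakfield → Larkspur → Meridian: 80% × 6% × 70% × 89% = 2.9904%.
Via Kestrel → Larkspur → Meridian: 50% × 80% × 70% × 89% = 24.92%.
Via Oakfield → Meridian: 80% × 7% × 89% = 4.984%.
Total: 8.722% + 2.9904% + 24.92% + 4.984% = 41.6164%.
Rounded: 41.62%.

41.62%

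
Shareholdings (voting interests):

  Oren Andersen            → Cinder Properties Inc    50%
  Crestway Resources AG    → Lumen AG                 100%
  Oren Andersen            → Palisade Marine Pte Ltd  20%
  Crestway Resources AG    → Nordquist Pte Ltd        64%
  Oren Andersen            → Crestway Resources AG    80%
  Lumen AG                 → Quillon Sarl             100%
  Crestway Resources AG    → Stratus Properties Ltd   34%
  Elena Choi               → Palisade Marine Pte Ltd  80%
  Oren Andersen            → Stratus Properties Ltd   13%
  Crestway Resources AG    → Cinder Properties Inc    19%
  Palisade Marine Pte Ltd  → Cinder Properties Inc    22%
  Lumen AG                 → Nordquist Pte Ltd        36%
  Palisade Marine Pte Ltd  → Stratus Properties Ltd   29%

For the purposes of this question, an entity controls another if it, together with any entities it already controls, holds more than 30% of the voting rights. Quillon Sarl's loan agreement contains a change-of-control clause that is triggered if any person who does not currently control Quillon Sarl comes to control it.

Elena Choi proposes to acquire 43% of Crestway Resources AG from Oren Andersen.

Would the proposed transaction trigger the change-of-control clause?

The purchase adds only to Elena's holdings (Oren's stake shrinks), so Elena is the only person who could newly come to control Quillon.
Elena holds 80% of Palisade, so Elena controls Palisade.
Neither Elena nor any entity Elena controls holds any voting interest in Quillon.
So before the transaction, Elena does not control Quillon.
After the purchase, Elena holds 43% of Crestway directly, and Oren's stake falls to 37%.
Elena holds 43% of Crestway, so Elena controls Crestway.
Crestway holds 100% of Lumen, so Elena controls Lumen.
Lumen holds 100% of Quillon, so Elena controls Quillon.
Elena did not control Quillon before and does after, so the clause is triggered.

Yes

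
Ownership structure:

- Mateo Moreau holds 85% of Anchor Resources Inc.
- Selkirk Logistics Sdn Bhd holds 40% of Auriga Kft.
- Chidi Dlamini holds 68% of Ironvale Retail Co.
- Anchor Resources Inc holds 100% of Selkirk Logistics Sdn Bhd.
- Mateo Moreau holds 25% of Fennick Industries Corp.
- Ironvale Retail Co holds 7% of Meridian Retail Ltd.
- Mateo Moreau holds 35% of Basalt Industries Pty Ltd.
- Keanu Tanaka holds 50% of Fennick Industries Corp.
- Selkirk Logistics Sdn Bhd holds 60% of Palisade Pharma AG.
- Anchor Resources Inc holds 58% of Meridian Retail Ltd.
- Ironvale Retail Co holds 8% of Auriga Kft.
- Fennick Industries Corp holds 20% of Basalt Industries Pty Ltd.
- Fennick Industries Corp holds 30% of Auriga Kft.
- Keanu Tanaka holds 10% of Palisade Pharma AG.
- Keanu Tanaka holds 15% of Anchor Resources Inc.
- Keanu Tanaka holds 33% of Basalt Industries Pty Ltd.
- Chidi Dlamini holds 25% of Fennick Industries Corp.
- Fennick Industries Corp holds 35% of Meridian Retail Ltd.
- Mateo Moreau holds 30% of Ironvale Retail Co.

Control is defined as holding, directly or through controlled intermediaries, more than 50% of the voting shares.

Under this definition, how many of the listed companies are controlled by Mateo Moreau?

4

Mateo holds 85% of Anchor, so Mateo controls Anchor.
Anchor holds 100% of Selkirk, so Mateo controls Selkirk.
Anchor holds 58% of Meridian, so Mateo controls Meridian.
Selkirk holds 60% of Palisade, so Mateo controls Palisade.
No other company's threshold is met.
Mateo controls 4 companies.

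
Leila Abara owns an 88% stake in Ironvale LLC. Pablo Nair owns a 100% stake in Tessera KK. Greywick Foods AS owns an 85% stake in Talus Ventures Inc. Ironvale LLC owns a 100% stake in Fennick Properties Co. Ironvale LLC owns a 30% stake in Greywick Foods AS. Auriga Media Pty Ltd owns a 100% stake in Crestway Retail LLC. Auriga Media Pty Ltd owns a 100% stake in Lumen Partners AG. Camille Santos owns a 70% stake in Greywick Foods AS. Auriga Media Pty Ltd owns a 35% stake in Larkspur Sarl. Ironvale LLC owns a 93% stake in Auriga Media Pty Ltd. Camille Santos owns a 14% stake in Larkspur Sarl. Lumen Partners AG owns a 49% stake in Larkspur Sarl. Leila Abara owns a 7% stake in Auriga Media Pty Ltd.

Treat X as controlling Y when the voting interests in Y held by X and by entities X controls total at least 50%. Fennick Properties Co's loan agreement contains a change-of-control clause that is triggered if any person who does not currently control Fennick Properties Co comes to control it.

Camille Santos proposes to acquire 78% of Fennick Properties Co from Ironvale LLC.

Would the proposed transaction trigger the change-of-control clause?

Yes

The purchase adds only to Camille's holdings (Ironvale's stake shrinks), so Camille is the only person who could newly come to control Fennick.
Camille holds 70% of Greywick, so Camille controls Greywick.
Greywick holds 85% of Talus, so Camille controls Talus.
Neither Camille nor any entity Camille controls holds any voting interest in Fennick.
So before the transaction, Camille does not control Fennick.
After the purchase, Camille holds 78% of Fennick directly, and Ironvale's stake falls to 22%.
Camille holds 78% of Fennick, so Camille controls Fennick.
Camille did not control Fennick before and does after, so the clause is triggered.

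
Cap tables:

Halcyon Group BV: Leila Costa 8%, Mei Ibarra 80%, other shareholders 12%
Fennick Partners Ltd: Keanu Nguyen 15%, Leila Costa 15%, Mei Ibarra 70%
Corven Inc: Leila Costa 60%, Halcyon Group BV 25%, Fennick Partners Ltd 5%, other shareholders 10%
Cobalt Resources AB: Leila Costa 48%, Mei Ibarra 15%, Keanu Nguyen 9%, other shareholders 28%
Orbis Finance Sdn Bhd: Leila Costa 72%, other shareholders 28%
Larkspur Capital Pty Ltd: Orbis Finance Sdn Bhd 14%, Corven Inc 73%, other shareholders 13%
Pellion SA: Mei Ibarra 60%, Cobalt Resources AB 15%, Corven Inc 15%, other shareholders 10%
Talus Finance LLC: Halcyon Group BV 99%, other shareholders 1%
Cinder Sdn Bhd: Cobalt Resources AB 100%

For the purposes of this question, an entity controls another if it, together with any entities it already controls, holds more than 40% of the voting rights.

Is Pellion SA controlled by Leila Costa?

Leila holds 60% of Corven, so Leila controls Corven.
Leila holds 48% of Cobalt, so Leila controls Cobalt.
Leila holds 72% of Orbis, so Leila controls Orbis.
Orbis and Corven together hold 14% + 73% = 87% of Larkspur, so Leila controls Larkspur.
Cobalt holds 100% of Cinder, so Leila controls Cinder.
In Pellion, Leila's side holds only 15% + 15% = 30%, not > 40%.
So Leila does not control Pellion.

No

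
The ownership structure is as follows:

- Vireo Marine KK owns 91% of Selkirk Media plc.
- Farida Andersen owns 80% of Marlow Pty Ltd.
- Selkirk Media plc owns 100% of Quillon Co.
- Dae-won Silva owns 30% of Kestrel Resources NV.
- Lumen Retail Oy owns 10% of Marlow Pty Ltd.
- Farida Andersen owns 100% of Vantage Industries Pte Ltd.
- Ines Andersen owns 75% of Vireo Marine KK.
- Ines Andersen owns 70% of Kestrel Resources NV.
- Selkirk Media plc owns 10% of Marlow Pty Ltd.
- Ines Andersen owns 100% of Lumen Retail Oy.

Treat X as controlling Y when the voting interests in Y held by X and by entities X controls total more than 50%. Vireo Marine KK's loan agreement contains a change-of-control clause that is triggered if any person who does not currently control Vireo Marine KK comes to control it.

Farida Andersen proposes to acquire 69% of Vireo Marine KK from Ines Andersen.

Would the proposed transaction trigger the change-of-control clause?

Yes

The purchase adds only to Farida's holdings (Ines's stake shrinks), so Farida is the only person who could newly come to control Vireo.
Farida holds 100% of Vantage, so Farida controls Vantage.
Farida holds 80% of Marlow, so Farida controls Marlow.
Neither Farida nor any entity Farida controls holds any voting interest in Vireo.
So before the transaction, Farida does not control Vireo.
After the purchase, Farida holds 69% of Vireo directly, and Ines's stake falls to 6%.
Farida holds 69% of Vireo, so Farida controls Vireo.
Farida did not control Vireo before and does after, so the clause is triggered.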